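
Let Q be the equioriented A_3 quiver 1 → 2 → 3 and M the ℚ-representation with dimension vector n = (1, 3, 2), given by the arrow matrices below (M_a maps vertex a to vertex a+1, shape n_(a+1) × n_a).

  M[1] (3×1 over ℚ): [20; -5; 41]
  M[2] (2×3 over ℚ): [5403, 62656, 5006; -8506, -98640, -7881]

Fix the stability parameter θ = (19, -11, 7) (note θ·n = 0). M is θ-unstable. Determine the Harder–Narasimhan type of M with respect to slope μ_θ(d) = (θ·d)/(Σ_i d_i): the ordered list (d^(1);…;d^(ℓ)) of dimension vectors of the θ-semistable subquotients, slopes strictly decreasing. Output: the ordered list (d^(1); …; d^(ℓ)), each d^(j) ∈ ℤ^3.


Barcode: M ≅ I[1,3], I[2,2], I[2,3]. HN layers by μ_θ (3 steps, strictly decreasing):
  μ^(1)=7; μ^(2)=4; μ^(3)=-11

((0, 0, 2); (1, 1, 0); (0, 2, 0))


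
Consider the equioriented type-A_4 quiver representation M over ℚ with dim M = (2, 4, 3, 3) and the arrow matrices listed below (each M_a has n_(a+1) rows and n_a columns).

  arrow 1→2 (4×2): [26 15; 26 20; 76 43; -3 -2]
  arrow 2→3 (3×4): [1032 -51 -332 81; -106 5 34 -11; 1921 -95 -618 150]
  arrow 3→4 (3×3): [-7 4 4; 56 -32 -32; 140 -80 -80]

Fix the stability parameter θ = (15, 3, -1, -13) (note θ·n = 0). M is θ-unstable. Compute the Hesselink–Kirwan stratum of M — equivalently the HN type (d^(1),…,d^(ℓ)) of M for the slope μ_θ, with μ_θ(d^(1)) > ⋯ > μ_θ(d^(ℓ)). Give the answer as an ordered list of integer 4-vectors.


Via rank(M_{q-1}∘⋯∘M_p): M ≅ I[1,3], I[1,4], I[2,2], I[2,3], I[4,4]^2.
μ_θ-semistable layers: μ^(1)=17/3; μ^(2)=3; μ^(3)=1; μ^(4)=-13

((1, 1, 1, 0); (0, 1, 0, 0); (1, 2, 2, 1); (0, 0, 0, 2))


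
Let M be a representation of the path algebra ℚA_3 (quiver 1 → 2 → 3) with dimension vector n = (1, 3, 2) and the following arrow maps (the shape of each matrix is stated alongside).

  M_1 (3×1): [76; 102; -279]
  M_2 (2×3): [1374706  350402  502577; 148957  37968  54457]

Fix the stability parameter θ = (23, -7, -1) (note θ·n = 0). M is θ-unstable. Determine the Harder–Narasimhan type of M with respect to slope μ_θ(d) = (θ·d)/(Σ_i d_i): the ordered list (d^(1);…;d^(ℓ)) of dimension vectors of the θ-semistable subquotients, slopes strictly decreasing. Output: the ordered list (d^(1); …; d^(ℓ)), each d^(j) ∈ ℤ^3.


Barcode: M ≅ I[1,3], I[2,2], I[2,3]. HN layers by μ_θ (3 steps, strictly decreasing):
  μ^(1)=5; μ^(2)=-1; μ^(3)=-7

((1, 1, 1); (0, 0, 1); (0, 2, 0))


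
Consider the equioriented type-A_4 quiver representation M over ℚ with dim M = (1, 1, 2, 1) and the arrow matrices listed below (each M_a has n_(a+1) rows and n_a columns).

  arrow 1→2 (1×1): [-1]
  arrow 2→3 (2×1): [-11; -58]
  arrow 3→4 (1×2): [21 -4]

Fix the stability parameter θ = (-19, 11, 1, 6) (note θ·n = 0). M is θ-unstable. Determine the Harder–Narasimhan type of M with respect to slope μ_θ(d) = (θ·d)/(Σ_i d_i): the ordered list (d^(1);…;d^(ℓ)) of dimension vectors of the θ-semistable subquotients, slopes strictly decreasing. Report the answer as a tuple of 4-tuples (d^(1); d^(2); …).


Barcode: M ≅ I[1,4], I[3,3]. HN layers by μ_θ (3 steps, strictly decreasing):
  μ^(1)=6; μ^(2)=1; μ^(3)=-19

((0, 1, 1, 1); (0, 0, 1, 0); (1, 0, 0, 0))


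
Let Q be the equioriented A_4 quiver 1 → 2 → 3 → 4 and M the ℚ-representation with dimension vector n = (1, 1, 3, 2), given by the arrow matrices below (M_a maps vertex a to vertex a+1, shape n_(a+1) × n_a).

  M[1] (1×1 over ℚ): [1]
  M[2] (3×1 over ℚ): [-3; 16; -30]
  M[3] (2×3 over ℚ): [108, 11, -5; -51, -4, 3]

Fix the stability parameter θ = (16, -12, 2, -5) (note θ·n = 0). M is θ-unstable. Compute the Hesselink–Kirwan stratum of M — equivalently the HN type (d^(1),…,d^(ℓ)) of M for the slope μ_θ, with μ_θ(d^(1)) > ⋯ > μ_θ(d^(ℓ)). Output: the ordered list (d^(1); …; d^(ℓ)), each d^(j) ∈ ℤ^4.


Interval decomposition of M: I[1,4], I[3,3], I[3,4].
HN type (ℓ=3): μ^(1)=2; μ^(2)=1/4; μ^(3)=-3/2

((0, 0, 1, 0); (1, 1, 1, 1); (0, 0, 1, 1))


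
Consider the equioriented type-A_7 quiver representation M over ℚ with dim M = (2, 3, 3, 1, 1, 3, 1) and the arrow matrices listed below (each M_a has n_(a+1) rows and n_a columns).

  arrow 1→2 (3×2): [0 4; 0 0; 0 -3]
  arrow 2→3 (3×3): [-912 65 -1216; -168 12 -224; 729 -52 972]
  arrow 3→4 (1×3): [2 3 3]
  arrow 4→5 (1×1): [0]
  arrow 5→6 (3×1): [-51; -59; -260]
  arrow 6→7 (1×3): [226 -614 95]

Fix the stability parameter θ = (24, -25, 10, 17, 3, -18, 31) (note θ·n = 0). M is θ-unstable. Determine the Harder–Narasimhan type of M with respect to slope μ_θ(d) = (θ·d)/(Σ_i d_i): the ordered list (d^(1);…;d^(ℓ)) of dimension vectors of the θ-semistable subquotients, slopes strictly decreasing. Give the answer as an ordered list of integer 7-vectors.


Via rank(M_{q-1}∘⋯∘M_p): M ≅ I[1,1], I[1,2], I[2,3], I[2,4], I[3,3], I[5,6], I[6,6], I[6,7].
μ_θ-semistable layers: μ^(1)=31; μ^(2)=24; μ^(3)=17; μ^(4)=10; μ^(5)=-1/2; μ^(6)=-15/2; μ^(7)=-18; μ^(8)=-25

((0, 0, 0, 0, 0, 0, 1); (1, 0, 0, 0, 0, 0, 0); (0, 0, 0, 1, 0, 0, 0); (0, 0, 3, 0, 0, 0, 0); (1, 1, 0, 0, 0, 0, 0); (0, 0, 0, 0, 1, 1, 0); (0, 0, 0, 0, 0, 2, 0); (0, 2, 0, 0, 0, 0, 0))


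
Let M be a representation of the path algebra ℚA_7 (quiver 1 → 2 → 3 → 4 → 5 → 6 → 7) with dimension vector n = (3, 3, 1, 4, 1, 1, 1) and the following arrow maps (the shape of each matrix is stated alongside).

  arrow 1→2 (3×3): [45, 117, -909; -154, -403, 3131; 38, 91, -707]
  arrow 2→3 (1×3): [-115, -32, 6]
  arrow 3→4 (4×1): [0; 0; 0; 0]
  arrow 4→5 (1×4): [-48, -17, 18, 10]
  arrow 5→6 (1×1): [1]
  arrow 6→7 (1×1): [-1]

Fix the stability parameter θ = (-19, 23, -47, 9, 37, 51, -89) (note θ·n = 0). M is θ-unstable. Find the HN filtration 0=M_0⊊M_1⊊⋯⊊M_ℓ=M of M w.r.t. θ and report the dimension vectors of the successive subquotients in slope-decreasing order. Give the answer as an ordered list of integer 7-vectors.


Barcode: M ≅ I[1,1], I[1,2], I[1,3], I[2,2], I[4,4]^3, I[4,7]. HN layers by μ_θ (5 steps, strictly decreasing):
  μ^(1)=23; μ^(2)=9; μ^(3)=2; μ^(4)=-12; μ^(5)=-19

((0, 2, 0, 0, 0, 0, 0); (0, 0, 0, 3, 0, 0, 0); (0, 0, 0, 1, 1, 1, 1); (0, 1, 1, 0, 0, 0, 0); (3, 0, 0, 0, 0, 0, 0))


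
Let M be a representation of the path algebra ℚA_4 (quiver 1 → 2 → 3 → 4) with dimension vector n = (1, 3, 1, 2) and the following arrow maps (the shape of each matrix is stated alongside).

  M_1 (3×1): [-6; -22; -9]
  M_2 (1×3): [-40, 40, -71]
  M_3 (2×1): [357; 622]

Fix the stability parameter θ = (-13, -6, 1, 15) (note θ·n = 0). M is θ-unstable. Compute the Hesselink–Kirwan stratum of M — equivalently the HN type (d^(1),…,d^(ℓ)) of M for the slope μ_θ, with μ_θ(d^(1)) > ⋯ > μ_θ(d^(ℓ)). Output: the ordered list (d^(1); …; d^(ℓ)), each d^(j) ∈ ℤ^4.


Via rank(M_{q-1}∘⋯∘M_p): M ≅ I[1,4], I[2,2]^2, I[4,4].
μ_θ-semistable layers: μ^(1)=15; μ^(2)=1; μ^(3)=-6; μ^(4)=-13

((0, 0, 0, 2); (0, 0, 1, 0); (0, 3, 0, 0); (1, 0, 0, 0))


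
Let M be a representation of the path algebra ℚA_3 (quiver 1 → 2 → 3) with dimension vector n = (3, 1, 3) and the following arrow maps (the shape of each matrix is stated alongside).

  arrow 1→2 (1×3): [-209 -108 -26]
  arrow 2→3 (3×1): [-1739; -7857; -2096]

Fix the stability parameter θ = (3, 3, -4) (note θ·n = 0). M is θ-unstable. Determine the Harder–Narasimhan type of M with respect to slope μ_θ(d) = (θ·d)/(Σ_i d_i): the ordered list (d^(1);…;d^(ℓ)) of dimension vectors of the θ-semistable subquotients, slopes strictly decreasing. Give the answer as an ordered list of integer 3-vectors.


Via rank(M_{q-1}∘⋯∘M_p): M ≅ I[1,1]^2, I[1,3], I[3,3]^2.
μ_θ-semistable layers: μ^(1)=3; μ^(2)=2/3; μ^(3)=-4

((2, 0, 0); (1, 1, 1); (0, 0, 2))


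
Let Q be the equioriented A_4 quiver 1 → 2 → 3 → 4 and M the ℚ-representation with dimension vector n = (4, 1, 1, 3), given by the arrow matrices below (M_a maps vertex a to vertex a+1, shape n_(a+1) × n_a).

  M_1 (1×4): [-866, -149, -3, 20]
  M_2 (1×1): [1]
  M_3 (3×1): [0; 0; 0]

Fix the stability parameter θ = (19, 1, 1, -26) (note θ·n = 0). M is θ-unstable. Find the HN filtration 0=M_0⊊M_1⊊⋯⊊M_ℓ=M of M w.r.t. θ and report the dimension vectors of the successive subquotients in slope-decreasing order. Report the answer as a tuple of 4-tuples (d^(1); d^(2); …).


Interval decomposition of M: I[1,1]^3, I[1,3], I[4,4]^3.
HN type (ℓ=3): μ^(1)=19; μ^(2)=7; μ^(3)=-26

((3, 0, 0, 0); (1, 1, 1, 0); (0, 0, 0, 3))


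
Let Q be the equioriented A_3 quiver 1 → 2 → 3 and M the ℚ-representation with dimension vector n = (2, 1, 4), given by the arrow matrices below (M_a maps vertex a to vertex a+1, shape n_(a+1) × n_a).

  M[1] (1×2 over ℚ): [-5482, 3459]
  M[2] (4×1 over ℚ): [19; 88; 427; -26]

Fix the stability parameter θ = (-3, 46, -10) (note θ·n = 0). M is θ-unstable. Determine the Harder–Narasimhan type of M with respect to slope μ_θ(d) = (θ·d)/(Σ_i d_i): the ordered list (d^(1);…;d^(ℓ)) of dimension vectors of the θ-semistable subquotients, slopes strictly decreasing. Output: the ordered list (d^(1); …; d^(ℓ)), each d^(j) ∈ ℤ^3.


Interval decomposition of M: I[1,1], I[1,3], I[3,3]^3.
HN type (ℓ=3): μ^(1)=18; μ^(2)=-3; μ^(3)=-10

((0, 1, 1); (2, 0, 0); (0, 0, 3))


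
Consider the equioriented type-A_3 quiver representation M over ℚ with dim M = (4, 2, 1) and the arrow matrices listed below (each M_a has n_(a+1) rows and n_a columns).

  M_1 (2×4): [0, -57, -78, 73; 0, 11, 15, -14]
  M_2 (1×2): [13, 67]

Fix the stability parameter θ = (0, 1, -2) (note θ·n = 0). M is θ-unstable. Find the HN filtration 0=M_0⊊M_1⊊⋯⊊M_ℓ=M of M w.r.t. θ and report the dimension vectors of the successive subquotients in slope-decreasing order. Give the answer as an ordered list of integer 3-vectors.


Via rank(M_{q-1}∘⋯∘M_p): M ≅ I[1,1]^2, I[1,2], I[1,3].
μ_θ-semistable layers: μ^(1)=1; μ^(2)=0; μ^(3)=-1/3

((0, 1, 0); (3, 0, 0); (1, 1, 1))


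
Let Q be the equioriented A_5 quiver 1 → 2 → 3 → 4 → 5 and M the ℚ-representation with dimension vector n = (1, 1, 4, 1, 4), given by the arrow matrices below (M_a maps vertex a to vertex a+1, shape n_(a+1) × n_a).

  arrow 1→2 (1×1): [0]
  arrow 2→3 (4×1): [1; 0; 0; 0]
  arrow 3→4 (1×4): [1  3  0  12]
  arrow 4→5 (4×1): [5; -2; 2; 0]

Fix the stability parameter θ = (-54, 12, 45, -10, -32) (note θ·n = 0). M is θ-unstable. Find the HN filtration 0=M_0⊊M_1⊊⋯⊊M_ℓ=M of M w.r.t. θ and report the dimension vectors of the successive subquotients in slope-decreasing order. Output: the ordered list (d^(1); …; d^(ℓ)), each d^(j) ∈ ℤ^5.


Interval decomposition of M: I[1,1], I[2,5], I[3,3]^3, I[5,5]^3.
HN type (ℓ=4): μ^(1)=45; μ^(2)=15/4; μ^(3)=-32; μ^(4)=-54

((0, 0, 3, 0, 0); (0, 1, 1, 1, 1); (0, 0, 0, 0, 3); (1, 0, 0, 0, 0))


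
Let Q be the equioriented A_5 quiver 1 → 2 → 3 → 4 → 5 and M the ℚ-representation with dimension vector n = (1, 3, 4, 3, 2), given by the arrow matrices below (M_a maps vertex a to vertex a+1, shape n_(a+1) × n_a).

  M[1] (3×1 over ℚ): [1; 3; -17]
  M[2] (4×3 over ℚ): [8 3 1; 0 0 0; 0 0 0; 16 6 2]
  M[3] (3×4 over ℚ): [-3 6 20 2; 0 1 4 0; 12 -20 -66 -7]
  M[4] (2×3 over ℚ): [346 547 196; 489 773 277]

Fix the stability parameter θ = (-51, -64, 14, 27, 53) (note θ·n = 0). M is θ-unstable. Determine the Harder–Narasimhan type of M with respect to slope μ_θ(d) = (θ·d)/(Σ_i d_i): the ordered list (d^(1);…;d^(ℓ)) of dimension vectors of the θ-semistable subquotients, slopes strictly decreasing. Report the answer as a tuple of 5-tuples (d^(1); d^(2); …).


Via rank(M_{q-1}∘⋯∘M_p): M ≅ I[1,2], I[2,2], I[2,5], I[3,3], I[3,4], I[3,5].
μ_θ-semistable layers: μ^(1)=53; μ^(2)=27; μ^(3)=14; μ^(4)=-115/2; μ^(5)=-64

((0, 0, 0, 0, 2); (0, 0, 0, 3, 0); (0, 0, 4, 0, 0); (1, 1, 0, 0, 0); (0, 2, 0, 0, 0))


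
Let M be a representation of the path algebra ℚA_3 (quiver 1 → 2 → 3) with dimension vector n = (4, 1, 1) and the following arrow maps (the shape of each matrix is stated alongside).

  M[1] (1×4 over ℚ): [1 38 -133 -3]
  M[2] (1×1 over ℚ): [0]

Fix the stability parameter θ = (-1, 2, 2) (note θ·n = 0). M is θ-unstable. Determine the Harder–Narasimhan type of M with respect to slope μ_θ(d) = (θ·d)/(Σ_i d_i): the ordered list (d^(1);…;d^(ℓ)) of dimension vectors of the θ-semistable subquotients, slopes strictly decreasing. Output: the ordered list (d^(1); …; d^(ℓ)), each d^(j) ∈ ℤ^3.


Via rank(M_{q-1}∘⋯∘M_p): M ≅ I[1,1]^3, I[1,2], I[3,3].
μ_θ-semistable layers: μ^(1)=2; μ^(2)=-1

((0, 1, 1); (4, 0, 0))


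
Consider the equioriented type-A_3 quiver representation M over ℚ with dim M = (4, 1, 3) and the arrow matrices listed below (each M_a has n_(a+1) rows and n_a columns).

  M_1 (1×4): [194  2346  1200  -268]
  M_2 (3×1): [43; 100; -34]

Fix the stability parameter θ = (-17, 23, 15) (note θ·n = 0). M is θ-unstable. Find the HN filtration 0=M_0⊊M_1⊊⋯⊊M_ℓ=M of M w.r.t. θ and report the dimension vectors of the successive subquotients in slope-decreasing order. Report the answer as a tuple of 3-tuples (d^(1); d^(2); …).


Barcode: M ≅ I[1,1]^3, I[1,3], I[3,3]^2. HN layers by μ_θ (3 steps, strictly decreasing):
  μ^(1)=19; μ^(2)=15; μ^(3)=-17

((0, 1, 1); (0, 0, 2); (4, 0, 0))


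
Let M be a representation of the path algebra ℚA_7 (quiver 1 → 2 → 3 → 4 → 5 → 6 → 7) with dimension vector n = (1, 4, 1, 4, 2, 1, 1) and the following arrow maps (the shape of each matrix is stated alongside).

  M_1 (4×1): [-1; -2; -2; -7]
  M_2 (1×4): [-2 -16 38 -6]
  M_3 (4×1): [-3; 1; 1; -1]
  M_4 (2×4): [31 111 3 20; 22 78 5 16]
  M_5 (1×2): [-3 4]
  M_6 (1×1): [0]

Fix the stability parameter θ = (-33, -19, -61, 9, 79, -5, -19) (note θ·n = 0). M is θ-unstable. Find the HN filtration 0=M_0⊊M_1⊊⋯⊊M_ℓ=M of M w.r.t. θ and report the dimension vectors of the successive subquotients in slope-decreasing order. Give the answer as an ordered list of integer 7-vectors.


Via rank(M_{q-1}∘⋯∘M_p): M ≅ I[1,2], I[2,2]^2, I[2,6], I[4,4]^2, I[4,5], I[7,7].
μ_θ-semistable layers: μ^(1)=79; μ^(2)=37; μ^(3)=9; μ^(4)=-19; μ^(5)=-33; μ^(6)=-40

((0, 0, 0, 0, 1, 0, 0); (0, 0, 0, 0, 1, 1, 0); (0, 0, 0, 4, 0, 0, 0); (0, 3, 0, 0, 0, 0, 1); (1, 0, 0, 0, 0, 0, 0); (0, 1, 1, 0, 0, 0, 0))


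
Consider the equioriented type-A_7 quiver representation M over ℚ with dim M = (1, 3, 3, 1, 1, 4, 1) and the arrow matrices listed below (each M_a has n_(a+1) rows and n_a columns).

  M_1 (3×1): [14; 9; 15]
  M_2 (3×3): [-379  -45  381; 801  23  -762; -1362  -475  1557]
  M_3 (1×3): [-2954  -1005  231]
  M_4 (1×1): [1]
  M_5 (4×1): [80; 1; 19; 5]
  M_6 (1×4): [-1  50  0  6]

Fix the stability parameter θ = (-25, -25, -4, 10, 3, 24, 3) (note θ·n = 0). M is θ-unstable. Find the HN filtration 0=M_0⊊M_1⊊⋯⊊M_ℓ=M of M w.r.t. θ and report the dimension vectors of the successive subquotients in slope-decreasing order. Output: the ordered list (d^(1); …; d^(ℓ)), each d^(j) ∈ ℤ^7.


Barcode: M ≅ I[1,6], I[2,3]^2, I[6,6]^2, I[6,7]. HN layers by μ_θ (5 steps, strictly decreasing):
  μ^(1)=24; μ^(2)=27/2; μ^(3)=13/2; μ^(4)=-4; μ^(5)=-25

((0, 0, 0, 0, 0, 3, 0); (0, 0, 0, 0, 0, 1, 1); (0, 0, 0, 1, 1, 0, 0); (0, 0, 3, 0, 0, 0, 0); (1, 3, 0, 0, 0, 0, 0))


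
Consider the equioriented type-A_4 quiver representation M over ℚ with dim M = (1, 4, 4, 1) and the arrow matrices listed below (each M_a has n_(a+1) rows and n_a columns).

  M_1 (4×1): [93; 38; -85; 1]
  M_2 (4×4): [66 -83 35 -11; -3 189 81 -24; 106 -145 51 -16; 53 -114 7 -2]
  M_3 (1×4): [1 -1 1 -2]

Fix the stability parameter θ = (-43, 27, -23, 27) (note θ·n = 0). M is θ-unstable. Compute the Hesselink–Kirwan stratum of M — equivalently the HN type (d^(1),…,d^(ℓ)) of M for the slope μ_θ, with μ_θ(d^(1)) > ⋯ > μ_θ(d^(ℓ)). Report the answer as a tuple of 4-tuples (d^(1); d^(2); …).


Via rank(M_{q-1}∘⋯∘M_p): M ≅ I[1,4], I[2,3]^3.
μ_θ-semistable layers: μ^(1)=27; μ^(2)=2; μ^(3)=-43

((0, 0, 0, 1); (0, 4, 4, 0); (1, 0, 0, 0))


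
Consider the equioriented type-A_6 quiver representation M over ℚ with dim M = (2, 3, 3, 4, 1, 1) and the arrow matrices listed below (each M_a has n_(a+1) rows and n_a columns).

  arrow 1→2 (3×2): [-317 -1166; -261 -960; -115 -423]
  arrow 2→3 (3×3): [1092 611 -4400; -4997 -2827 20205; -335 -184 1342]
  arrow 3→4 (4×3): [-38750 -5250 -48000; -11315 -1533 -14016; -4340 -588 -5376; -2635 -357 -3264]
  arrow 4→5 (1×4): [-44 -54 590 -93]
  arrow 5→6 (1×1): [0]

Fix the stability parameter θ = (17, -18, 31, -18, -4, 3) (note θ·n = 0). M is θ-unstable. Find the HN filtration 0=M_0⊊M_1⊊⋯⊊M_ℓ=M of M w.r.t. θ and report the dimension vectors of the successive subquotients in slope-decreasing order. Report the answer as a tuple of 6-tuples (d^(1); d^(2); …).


Barcode: M ≅ I[1,3], I[1,5], I[2,3], I[4,4]^3, I[6,6]. HN layers by μ_θ (4 steps, strictly decreasing):
  μ^(1)=31; μ^(2)=3; μ^(3)=-1/2; μ^(4)=-18

((0, 0, 2, 0, 0, 0); (0, 0, 1, 1, 1, 1); (2, 2, 0, 0, 0, 0); (0, 1, 0, 3, 0, 0))


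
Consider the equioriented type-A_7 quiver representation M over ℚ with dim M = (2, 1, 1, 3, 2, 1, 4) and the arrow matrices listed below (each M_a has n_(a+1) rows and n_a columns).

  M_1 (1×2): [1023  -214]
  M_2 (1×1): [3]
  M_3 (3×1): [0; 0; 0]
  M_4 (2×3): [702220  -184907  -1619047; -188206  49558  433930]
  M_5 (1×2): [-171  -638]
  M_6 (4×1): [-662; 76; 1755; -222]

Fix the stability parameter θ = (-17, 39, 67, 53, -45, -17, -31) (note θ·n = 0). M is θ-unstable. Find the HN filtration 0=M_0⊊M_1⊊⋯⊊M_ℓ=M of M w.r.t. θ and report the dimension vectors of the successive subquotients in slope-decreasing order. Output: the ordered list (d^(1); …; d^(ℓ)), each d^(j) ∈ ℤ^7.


Interval decomposition of M: I[1,1], I[1,3], I[4,4], I[4,5], I[4,7], I[7,7]^3.
HN type (ℓ=7): μ^(1)=67; μ^(2)=53; μ^(3)=39; μ^(4)=4; μ^(5)=-10; μ^(6)=-17; μ^(7)=-31

((0, 0, 1, 0, 0, 0, 0); (0, 0, 0, 1, 0, 0, 0); (0, 1, 0, 0, 0, 0, 0); (0, 0, 0, 1, 1, 0, 0); (0, 0, 0, 1, 1, 1, 1); (2, 0, 0, 0, 0, 0, 0); (0, 0, 0, 0, 0, 0, 3))


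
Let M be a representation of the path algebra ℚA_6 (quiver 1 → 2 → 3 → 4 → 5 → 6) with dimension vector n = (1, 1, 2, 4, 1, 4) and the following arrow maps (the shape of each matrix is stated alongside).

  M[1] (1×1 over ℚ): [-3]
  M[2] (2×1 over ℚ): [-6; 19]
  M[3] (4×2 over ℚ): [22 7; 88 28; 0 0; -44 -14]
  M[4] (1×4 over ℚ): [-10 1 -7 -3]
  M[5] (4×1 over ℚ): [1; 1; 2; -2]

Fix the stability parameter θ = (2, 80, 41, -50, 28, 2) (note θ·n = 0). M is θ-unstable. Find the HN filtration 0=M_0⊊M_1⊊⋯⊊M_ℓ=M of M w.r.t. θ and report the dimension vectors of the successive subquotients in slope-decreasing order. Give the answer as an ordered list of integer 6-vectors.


Via rank(M_{q-1}∘⋯∘M_p): M ≅ I[1,4], I[3,3], I[4,4]^2, I[4,6], I[6,6]^3.
μ_θ-semistable layers: μ^(1)=41; μ^(2)=71/3; μ^(3)=15; μ^(4)=2; μ^(5)=-50

((0, 0, 1, 0, 0, 0); (0, 1, 1, 1, 0, 0); (0, 0, 0, 0, 1, 1); (1, 0, 0, 0, 0, 3); (0, 0, 0, 3, 0, 0))


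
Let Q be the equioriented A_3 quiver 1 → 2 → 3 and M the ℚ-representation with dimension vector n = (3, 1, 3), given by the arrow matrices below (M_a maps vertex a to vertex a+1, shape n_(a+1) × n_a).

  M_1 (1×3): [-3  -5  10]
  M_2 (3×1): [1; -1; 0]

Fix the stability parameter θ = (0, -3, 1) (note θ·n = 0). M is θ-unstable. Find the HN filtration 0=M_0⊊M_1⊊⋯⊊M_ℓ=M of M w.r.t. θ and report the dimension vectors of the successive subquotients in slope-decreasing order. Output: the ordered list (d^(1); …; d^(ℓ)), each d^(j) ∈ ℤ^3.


Interval decomposition of M: I[1,1]^2, I[1,3], I[3,3]^2.
HN type (ℓ=3): μ^(1)=1; μ^(2)=0; μ^(3)=-3/2

((0, 0, 3); (2, 0, 0); (1, 1, 0))


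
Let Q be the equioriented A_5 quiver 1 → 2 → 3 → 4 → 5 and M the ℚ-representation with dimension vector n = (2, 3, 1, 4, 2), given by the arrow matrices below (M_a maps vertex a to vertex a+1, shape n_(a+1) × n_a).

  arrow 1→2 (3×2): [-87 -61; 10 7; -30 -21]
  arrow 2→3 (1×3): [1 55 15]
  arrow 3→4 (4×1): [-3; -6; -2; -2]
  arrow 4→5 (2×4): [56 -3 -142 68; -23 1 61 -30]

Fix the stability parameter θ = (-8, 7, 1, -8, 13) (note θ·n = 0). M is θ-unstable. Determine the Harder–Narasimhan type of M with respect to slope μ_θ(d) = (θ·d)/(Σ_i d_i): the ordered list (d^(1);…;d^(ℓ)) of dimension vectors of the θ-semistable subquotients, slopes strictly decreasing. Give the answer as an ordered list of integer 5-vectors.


Via rank(M_{q-1}∘⋯∘M_p): M ≅ I[1,2], I[1,5], I[2,2], I[4,4]^2, I[4,5].
μ_θ-semistable layers: μ^(1)=13; μ^(2)=7; μ^(3)=0; μ^(4)=-8

((0, 0, 0, 0, 2); (0, 2, 0, 0, 0); (0, 1, 1, 1, 0); (2, 0, 0, 3, 0))


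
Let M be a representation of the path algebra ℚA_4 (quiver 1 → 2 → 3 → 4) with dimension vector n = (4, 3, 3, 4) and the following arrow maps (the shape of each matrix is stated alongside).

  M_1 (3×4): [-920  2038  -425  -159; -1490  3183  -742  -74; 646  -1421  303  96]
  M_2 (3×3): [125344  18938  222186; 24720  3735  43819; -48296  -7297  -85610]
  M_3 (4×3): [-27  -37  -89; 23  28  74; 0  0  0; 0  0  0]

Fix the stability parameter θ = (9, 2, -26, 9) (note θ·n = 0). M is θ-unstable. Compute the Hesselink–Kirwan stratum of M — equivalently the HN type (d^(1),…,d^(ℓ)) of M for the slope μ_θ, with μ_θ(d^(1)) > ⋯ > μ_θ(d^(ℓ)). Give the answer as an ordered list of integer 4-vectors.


Interval decomposition of M: I[1,1], I[1,2], I[1,3], I[1,4], I[3,4], I[4,4]^2.
HN type (ℓ=4): μ^(1)=9; μ^(2)=11/2; μ^(3)=-5; μ^(4)=-26

((1, 0, 0, 4); (1, 1, 0, 0); (2, 2, 2, 0); (0, 0, 1, 0))


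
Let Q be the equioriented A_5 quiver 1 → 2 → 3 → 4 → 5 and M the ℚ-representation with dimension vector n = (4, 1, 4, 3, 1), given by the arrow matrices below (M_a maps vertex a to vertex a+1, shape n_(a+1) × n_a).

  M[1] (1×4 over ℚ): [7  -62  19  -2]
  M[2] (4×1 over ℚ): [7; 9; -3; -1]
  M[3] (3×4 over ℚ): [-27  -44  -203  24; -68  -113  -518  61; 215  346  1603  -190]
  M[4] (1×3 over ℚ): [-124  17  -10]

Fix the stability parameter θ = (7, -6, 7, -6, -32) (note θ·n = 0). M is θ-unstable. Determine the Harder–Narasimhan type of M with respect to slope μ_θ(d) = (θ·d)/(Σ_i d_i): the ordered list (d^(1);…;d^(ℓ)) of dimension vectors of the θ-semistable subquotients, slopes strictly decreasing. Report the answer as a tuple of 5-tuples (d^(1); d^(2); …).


Barcode: M ≅ I[1,1]^3, I[1,3], I[3,3], I[3,4], I[3,5], I[4,4]. HN layers by μ_θ (4 steps, strictly decreasing):
  μ^(1)=7; μ^(2)=1/2; μ^(3)=-6; μ^(4)=-31/3

((3, 0, 2, 0, 0); (1, 1, 1, 1, 0); (0, 0, 0, 1, 0); (0, 0, 1, 1, 1))


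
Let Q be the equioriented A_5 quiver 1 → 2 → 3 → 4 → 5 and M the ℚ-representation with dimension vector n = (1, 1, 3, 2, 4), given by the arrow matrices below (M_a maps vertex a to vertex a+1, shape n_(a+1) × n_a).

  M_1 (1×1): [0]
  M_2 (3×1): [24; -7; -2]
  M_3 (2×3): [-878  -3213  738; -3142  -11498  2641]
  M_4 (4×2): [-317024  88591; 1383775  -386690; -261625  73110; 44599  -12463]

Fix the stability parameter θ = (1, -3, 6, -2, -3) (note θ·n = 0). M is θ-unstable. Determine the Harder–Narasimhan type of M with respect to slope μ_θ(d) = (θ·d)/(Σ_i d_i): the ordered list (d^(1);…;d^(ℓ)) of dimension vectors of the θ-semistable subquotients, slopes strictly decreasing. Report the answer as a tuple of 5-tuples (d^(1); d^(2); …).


Via rank(M_{q-1}∘⋯∘M_p): M ≅ I[1,1], I[2,5], I[3,3], I[3,5], I[5,5]^2.
μ_θ-semistable layers: μ^(1)=6; μ^(2)=1; μ^(3)=1/3; μ^(4)=-3

((0, 0, 1, 0, 0); (1, 0, 0, 0, 0); (0, 0, 2, 2, 2); (0, 1, 0, 0, 2))


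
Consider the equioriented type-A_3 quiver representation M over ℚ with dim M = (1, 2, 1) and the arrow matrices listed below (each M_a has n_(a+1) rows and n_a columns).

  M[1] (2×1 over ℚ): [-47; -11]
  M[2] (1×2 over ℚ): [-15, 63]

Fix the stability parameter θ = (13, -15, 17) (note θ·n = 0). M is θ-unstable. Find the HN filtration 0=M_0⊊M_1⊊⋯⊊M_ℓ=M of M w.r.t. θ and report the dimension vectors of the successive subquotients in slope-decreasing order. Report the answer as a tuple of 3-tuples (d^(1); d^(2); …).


Interval decomposition of M: I[1,3], I[2,2].
HN type (ℓ=3): μ^(1)=17; μ^(2)=-1; μ^(3)=-15

((0, 0, 1); (1, 1, 0); (0, 1, 0))


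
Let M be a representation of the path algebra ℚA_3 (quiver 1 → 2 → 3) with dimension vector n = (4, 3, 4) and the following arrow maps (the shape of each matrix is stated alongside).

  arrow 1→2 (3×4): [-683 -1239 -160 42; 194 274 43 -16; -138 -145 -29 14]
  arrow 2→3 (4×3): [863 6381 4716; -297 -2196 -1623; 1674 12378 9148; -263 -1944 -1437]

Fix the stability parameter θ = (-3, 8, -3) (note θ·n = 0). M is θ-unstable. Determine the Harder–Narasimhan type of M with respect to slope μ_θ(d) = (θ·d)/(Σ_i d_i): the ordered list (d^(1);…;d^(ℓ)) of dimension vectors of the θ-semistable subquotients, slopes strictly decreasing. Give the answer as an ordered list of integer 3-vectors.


Interval decomposition of M: I[1,1], I[1,2], I[1,3]^2, I[3,3]^2.
HN type (ℓ=3): μ^(1)=8; μ^(2)=5/2; μ^(3)=-3

((0, 1, 0); (0, 2, 2); (4, 0, 2))


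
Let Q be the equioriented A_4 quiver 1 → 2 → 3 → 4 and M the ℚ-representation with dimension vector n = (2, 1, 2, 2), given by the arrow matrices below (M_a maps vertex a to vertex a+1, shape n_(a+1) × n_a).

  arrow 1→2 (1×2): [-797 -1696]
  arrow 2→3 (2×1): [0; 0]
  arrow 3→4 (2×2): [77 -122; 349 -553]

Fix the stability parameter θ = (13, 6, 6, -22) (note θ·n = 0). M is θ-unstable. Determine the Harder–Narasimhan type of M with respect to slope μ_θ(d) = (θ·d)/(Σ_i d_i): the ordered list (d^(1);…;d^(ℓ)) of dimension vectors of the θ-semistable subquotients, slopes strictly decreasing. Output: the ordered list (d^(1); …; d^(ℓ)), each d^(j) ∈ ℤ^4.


Interval decomposition of M: I[1,1], I[1,2], I[3,4]^2.
HN type (ℓ=3): μ^(1)=13; μ^(2)=19/2; μ^(3)=-8

((1, 0, 0, 0); (1, 1, 0, 0); (0, 0, 2, 2))


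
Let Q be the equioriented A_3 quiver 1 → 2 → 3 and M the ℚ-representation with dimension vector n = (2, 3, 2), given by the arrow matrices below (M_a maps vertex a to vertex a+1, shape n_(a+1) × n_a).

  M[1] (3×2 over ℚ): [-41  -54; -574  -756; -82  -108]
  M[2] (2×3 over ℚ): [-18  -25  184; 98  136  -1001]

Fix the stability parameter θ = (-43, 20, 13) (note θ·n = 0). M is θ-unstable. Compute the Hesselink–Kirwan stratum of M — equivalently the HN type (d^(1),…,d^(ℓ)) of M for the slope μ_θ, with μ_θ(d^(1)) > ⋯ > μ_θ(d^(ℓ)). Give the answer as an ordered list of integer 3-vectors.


Interval decomposition of M: I[1,1], I[1,2], I[2,3]^2.
HN type (ℓ=3): μ^(1)=20; μ^(2)=33/2; μ^(3)=-43

((0, 1, 0); (0, 2, 2); (2, 0, 0))


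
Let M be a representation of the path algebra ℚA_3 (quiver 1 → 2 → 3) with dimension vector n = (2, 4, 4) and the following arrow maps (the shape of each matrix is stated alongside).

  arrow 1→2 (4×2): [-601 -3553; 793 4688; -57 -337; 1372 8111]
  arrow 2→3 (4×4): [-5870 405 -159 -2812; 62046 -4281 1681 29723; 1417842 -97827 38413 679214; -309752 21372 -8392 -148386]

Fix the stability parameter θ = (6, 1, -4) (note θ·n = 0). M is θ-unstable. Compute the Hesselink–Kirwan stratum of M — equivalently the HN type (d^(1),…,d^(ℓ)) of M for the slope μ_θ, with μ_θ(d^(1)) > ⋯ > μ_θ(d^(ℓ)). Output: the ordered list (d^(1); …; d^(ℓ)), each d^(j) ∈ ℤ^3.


Interval decomposition of M: I[1,2], I[1,3], I[2,2], I[2,3], I[3,3]^2.
HN type (ℓ=4): μ^(1)=7/2; μ^(2)=1; μ^(3)=-3/2; μ^(4)=-4

((1, 1, 0); (1, 2, 1); (0, 1, 1); (0, 0, 2))


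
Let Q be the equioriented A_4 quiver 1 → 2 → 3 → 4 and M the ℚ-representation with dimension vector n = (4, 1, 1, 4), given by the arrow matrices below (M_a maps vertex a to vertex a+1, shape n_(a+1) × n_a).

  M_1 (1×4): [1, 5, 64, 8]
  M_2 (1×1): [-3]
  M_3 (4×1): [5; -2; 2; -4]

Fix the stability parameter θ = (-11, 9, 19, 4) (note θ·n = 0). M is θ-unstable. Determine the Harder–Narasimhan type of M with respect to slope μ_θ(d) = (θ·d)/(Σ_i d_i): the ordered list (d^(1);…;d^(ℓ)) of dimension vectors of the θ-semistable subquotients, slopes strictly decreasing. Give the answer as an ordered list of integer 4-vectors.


Via rank(M_{q-1}∘⋯∘M_p): M ≅ I[1,1]^3, I[1,4], I[4,4]^3.
μ_θ-semistable layers: μ^(1)=23/2; μ^(2)=9; μ^(3)=4; μ^(4)=-11

((0, 0, 1, 1); (0, 1, 0, 0); (0, 0, 0, 3); (4, 0, 0, 0))


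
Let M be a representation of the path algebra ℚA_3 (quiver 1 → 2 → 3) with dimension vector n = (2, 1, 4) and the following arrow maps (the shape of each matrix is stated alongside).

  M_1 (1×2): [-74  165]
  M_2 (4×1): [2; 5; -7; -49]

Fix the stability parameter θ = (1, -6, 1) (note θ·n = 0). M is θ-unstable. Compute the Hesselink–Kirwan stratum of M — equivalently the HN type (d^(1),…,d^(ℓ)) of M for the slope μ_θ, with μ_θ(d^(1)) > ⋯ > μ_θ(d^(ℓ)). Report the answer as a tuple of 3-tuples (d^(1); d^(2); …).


Interval decomposition of M: I[1,1], I[1,3], I[3,3]^3.
HN type (ℓ=2): μ^(1)=1; μ^(2)=-5/2

((1, 0, 4); (1, 1, 0))


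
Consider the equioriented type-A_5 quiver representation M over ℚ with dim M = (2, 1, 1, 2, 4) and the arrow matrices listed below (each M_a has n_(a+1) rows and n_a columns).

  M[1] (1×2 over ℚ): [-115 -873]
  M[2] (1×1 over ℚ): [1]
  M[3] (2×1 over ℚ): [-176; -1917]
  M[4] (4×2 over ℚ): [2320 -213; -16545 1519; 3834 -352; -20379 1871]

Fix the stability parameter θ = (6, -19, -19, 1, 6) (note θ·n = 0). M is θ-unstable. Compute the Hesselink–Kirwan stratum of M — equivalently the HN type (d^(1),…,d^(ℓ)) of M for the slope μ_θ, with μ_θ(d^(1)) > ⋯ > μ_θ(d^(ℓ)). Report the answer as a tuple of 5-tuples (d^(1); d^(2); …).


Barcode: M ≅ I[1,1], I[1,5], I[4,5], I[5,5]^2. HN layers by μ_θ (3 steps, strictly decreasing):
  μ^(1)=6; μ^(2)=1; μ^(3)=-32/3

((1, 0, 0, 0, 4); (0, 0, 0, 2, 0); (1, 1, 1, 0, 0))


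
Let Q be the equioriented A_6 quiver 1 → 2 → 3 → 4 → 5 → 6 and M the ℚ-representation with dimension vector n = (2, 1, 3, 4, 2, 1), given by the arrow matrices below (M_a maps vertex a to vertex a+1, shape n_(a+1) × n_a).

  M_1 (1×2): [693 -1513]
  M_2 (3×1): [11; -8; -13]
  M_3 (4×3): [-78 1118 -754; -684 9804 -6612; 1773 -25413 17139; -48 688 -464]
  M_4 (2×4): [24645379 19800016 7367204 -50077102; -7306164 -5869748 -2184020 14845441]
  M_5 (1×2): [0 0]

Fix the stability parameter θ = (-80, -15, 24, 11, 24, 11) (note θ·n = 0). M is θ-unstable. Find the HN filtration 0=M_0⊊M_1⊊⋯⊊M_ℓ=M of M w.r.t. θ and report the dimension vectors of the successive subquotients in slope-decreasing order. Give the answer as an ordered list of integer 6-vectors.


Interval decomposition of M: I[1,1], I[1,3], I[3,3], I[3,5], I[4,4]^2, I[4,5], I[6,6].
HN type (ℓ=5): μ^(1)=24; μ^(2)=35/2; μ^(3)=11; μ^(4)=-15; μ^(5)=-80

((0, 0, 2, 0, 2, 0); (0, 0, 1, 1, 0, 0); (0, 0, 0, 3, 0, 1); (0, 1, 0, 0, 0, 0); (2, 0, 0, 0, 0, 0))


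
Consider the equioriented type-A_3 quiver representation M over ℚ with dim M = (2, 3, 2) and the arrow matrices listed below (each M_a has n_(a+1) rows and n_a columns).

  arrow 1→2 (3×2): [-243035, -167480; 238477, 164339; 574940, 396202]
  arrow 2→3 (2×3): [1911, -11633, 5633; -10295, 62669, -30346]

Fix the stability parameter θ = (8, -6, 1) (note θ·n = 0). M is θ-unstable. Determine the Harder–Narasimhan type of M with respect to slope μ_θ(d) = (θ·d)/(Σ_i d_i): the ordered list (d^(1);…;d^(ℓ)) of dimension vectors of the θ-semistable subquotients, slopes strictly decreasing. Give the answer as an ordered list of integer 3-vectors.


Barcode: M ≅ I[1,3]^2, I[2,2]. HN layers by μ_θ (2 steps, strictly decreasing):
  μ^(1)=1; μ^(2)=-6

((2, 2, 2); (0, 1, 0))


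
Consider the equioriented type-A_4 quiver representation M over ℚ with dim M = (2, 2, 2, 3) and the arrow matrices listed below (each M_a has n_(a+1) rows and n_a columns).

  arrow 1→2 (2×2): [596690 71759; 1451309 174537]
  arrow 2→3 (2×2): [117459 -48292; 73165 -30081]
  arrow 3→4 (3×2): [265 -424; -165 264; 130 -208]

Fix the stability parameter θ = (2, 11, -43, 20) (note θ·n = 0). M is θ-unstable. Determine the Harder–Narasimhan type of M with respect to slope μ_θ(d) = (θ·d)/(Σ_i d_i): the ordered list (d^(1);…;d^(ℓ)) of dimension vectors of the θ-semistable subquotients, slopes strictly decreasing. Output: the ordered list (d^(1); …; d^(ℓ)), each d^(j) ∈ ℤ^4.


Interval decomposition of M: I[1,3], I[1,4], I[4,4]^2.
HN type (ℓ=2): μ^(1)=20; μ^(2)=-10

((0, 0, 0, 3); (2, 2, 2, 0))


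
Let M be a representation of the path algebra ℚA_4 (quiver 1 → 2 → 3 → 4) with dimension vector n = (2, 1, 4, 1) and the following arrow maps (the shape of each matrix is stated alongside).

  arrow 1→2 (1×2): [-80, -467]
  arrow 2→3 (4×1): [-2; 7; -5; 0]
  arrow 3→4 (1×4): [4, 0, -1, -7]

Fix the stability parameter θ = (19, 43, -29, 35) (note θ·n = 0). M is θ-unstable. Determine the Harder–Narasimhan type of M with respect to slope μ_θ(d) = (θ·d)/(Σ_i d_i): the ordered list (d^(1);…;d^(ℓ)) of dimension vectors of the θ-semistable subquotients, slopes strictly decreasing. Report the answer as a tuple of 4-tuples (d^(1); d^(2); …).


Via rank(M_{q-1}∘⋯∘M_p): M ≅ I[1,1], I[1,4], I[3,3]^3.
μ_θ-semistable layers: μ^(1)=35; μ^(2)=19; μ^(3)=11; μ^(4)=-29

((0, 0, 0, 1); (1, 0, 0, 0); (1, 1, 1, 0); (0, 0, 3, 0))


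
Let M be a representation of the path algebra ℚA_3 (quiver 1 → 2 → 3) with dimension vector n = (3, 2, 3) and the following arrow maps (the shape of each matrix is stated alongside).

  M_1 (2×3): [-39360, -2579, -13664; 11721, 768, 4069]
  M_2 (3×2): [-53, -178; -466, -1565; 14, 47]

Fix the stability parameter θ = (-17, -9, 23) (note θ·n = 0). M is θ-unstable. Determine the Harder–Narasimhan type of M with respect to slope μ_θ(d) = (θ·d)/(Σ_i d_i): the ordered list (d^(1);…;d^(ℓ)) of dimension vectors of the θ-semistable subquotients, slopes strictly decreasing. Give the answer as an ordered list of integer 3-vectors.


Barcode: M ≅ I[1,1], I[1,3]^2, I[3,3]. HN layers by μ_θ (3 steps, strictly decreasing):
  μ^(1)=23; μ^(2)=-9; μ^(3)=-17

((0, 0, 3); (0, 2, 0); (3, 0, 0))


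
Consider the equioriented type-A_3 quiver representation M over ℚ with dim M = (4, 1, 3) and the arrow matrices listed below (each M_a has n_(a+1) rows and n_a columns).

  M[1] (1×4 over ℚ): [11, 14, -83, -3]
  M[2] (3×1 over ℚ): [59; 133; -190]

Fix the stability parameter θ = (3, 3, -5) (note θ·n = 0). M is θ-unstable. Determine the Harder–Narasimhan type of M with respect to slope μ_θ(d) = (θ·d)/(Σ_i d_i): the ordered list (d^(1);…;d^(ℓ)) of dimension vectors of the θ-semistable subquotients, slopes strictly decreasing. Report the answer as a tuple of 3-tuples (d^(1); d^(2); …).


Via rank(M_{q-1}∘⋯∘M_p): M ≅ I[1,1]^3, I[1,3], I[3,3]^2.
μ_θ-semistable layers: μ^(1)=3; μ^(2)=1/3; μ^(3)=-5

((3, 0, 0); (1, 1, 1); (0, 0, 2))


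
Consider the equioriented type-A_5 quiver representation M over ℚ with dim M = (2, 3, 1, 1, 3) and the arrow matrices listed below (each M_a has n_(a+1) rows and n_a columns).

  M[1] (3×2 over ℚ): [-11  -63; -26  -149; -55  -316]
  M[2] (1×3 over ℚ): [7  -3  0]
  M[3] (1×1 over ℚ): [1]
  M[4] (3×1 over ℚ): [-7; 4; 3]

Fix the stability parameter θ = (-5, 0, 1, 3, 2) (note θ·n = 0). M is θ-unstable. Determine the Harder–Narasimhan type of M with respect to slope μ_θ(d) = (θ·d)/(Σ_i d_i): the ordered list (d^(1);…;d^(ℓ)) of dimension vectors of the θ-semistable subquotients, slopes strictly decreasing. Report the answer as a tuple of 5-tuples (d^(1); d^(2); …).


Interval decomposition of M: I[1,2], I[1,5], I[2,2], I[5,5]^2.
HN type (ℓ=5): μ^(1)=5/2; μ^(2)=2; μ^(3)=1; μ^(4)=0; μ^(5)=-5

((0, 0, 0, 1, 1); (0, 0, 0, 0, 2); (0, 0, 1, 0, 0); (0, 3, 0, 0, 0); (2, 0, 0, 0, 0))


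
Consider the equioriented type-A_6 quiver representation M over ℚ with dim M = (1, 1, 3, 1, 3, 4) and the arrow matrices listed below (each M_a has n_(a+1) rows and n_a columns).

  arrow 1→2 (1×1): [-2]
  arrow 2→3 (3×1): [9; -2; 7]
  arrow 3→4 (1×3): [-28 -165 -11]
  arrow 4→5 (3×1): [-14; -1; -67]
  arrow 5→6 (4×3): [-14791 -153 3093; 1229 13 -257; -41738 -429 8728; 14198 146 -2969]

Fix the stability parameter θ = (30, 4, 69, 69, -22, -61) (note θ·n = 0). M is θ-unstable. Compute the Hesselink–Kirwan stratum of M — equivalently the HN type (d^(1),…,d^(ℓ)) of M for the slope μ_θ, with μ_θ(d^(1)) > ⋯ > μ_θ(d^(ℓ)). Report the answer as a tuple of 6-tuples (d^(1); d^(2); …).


Interval decomposition of M: I[1,6], I[3,3]^2, I[5,6]^2, I[6,6].
HN type (ℓ=4): μ^(1)=69; μ^(2)=89/6; μ^(3)=-83/2; μ^(4)=-61

((0, 0, 2, 0, 0, 0); (1, 1, 1, 1, 1, 1); (0, 0, 0, 0, 2, 2); (0, 0, 0, 0, 0, 1))


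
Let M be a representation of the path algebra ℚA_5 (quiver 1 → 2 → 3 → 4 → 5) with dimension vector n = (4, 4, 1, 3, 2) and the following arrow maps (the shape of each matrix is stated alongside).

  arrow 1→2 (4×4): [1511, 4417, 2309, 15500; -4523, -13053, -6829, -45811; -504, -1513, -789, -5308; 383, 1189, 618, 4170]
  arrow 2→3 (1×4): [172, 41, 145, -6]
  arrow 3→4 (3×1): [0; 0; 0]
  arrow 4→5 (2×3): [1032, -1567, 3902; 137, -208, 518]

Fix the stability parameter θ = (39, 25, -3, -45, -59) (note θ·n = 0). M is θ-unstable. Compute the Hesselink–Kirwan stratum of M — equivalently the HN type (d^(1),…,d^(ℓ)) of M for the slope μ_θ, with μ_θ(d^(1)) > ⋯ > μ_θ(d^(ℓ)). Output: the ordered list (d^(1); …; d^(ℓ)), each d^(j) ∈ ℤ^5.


Barcode: M ≅ I[1,2]^3, I[1,3], I[4,4], I[4,5]^2. HN layers by μ_θ (4 steps, strictly decreasing):
  μ^(1)=32; μ^(2)=61/3; μ^(3)=-45; μ^(4)=-52

((3, 3, 0, 0, 0); (1, 1, 1, 0, 0); (0, 0, 0, 1, 0); (0, 0, 0, 2, 2))


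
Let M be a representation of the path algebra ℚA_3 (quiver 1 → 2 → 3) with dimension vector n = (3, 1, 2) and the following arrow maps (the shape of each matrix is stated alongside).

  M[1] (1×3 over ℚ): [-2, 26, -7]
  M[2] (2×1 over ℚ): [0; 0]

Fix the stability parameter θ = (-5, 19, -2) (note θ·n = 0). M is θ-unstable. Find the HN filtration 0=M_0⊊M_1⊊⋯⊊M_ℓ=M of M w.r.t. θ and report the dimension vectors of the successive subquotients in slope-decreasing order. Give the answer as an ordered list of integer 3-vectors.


Interval decomposition of M: I[1,1]^2, I[1,2], I[3,3]^2.
HN type (ℓ=3): μ^(1)=19; μ^(2)=-2; μ^(3)=-5

((0, 1, 0); (0, 0, 2); (3, 0, 0))


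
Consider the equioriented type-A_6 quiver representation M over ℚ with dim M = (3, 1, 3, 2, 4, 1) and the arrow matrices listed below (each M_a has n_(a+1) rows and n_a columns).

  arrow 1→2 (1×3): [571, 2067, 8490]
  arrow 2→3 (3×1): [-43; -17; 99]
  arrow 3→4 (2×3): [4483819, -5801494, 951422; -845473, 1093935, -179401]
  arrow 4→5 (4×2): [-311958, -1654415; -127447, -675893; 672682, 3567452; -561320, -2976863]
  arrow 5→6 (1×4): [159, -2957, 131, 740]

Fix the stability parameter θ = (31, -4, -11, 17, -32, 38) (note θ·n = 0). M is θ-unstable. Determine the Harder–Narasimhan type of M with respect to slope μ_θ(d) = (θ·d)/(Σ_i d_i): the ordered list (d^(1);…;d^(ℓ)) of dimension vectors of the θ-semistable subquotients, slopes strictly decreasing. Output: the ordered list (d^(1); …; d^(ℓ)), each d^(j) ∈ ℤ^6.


Via rank(M_{q-1}∘⋯∘M_p): M ≅ I[1,1]^2, I[1,6], I[3,3], I[3,5], I[5,5]^2.
μ_θ-semistable layers: μ^(1)=38; μ^(2)=31; μ^(3)=1/5; μ^(4)=-15/2; μ^(5)=-11; μ^(6)=-32

((0, 0, 0, 0, 0, 1); (2, 0, 0, 0, 0, 0); (1, 1, 1, 1, 1, 0); (0, 0, 0, 1, 1, 0); (0, 0, 2, 0, 0, 0); (0, 0, 0, 0, 2, 0))
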